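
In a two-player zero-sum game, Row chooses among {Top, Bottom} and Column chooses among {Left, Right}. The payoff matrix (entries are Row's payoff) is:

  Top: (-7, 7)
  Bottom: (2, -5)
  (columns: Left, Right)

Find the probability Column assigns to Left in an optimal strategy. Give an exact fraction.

4/7

Row minima: Top → -7, Bottom → -5; maximin = -5.
Column maxima: Left → 2, Right → 7; minimax = 2.
-5 ≠ 2, so there is no saddle point; optimal play is mixed.
Let Row play Top with probability p. Expected payoff against Left: (-7)p + 2(1−p) = −9p + 2; against Right: 7p + (-5)(1−p) = 12p − 5.
Setting these equal: −9p + 2 = 12p − 5 ⇒ −21p = -7 ⇒ p = 1/3, and the value is (-9)·(1/3) + 2 = -1.
For Column: with q = P(Left), equating Top's and Bottom's payoffs gives −14q + 7 = 7q − 5 ⇒ q = 4/7.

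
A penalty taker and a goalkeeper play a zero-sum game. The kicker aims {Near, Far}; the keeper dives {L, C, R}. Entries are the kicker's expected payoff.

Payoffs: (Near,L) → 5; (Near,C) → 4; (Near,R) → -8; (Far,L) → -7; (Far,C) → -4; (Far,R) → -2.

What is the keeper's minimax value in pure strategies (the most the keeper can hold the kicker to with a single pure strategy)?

-2

Column maxima: L → 5, C → 4, R → -2.
The smallest of these is -2.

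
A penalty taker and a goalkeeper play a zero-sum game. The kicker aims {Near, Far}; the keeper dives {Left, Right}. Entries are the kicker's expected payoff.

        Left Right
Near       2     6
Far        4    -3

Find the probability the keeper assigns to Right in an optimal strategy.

2/11

Row minima: Near → 2, Far → -3; maximin = 2.
Column maxima: Left → 4, Right → 6; minimax = 4.
2 ≠ 4, so there is no saddle point; optimal play is mixed.
Let the kicker play Near with probability p. Expected payoff against Left: 2p + 4(1−p) = −2p + 4; against Right: 6p + (-3)(1−p) = 9p − 3.
Setting these equal: −2p + 4 = 9p − 3 ⇒ −11p = -7 ⇒ p = 7/11, and the value is (-2)·(7/11) + 4 = 30/11.
For the keeper: with q = P(Left), equating Near's and Far's payoffs gives −4q + 6 = 7q − 3 ⇒ q = 9/11.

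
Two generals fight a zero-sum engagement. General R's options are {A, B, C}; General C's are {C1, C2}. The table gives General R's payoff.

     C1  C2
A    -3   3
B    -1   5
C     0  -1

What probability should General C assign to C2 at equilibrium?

Row minima: A → -3, B → -1, C → -1; maximin = -1.
Column maxima: C1 → 0, C2 → 5; minimax = 0.
-1 ≠ 0, so there is no saddle point; optimal play is mixed.
A is strictly dominated by B, so General R never plays it.
On the remaining 2×2 (B, C vs C1, C2):
Let General R play B with probability p. Expected payoff against C1: (-1)p + 0(1−p) = −p; against C2: 5p + (-1)(1−p) = 6p − 1.
Setting these equal: −p = 6p − 1 ⇒ −7p = -1 ⇒ p = 1/7, and the value is (-1)·(1/7) = -1/7.
For General C: with q = P(C1), equating B's and C's payoffs gives −6q + 5 = q − 1 ⇒ q = 6/7.

1/7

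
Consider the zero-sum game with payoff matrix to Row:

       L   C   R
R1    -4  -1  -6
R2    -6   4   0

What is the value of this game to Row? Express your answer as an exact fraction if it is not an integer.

-9/2

Row minima: R1 → -6, R2 → -6; maximin = -6.
Column maxima: L → -4, C → 4, R → 0; minimax = -4.
-6 ≠ -4, so there is no saddle point; optimal play is mixed.
C is strictly dominated by L (it gives Row strictly more in every row), so Column never plays it.
On the remaining 2×2 (R1, R2 vs L, R):
Let Row play R1 with probability p. Expected payoff against L: (-4)p + (-6)(1−p) = 2p − 6; against R: (-6)p + 0(1−p) = −6p.
Setting these equal: 2p − 6 = −6p ⇒ 8p = 6 ⇒ p = 3/4, and the value is (2)·(3/4) − 6 = -9/2.
For Column: with q = P(L), equating R1's and R2's payoffs gives 2q − 6 = −6q ⇒ q = 3/4.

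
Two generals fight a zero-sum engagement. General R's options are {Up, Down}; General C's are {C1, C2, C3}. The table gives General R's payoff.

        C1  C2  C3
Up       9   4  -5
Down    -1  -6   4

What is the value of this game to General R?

Row minima: Up → -5, Down → -6; maximin = -5.
Column maxima: C1 → 9, C2 → 4, C3 → 4; minimax = 4.
-5 ≠ 4, so there is no saddle point; optimal play is mixed.
C1 is strictly dominated by C2 (it gives General R strictly more in every row), so General C never plays it.
On the remaining 2×2 (Up, Down vs C2, C3):
Let General R play Up with probability p. Expected payoff against C2: 4p + (-6)(1−p) = 10p − 6; against C3: (-5)p + 4(1−p) = −9p + 4.
Setting these equal: 10p − 6 = −9p + 4 ⇒ 19p = 10 ⇒ p = 10/19, and the value is (10)·(10/19) − 6 = -14/19.
For General C: with q = P(C2), equating Up's and Down's payoffs gives 9q − 5 = −10q + 4 ⇒ q = 9/19.

-14/19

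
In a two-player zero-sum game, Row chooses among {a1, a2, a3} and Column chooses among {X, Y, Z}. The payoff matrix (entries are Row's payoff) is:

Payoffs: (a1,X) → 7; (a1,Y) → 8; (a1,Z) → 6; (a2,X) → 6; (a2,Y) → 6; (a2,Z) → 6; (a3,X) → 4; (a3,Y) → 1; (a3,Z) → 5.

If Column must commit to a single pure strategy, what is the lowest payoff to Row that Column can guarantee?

Column maxima: X → 7, Y → 8, Z → 6.
The smallest of these is 6.

6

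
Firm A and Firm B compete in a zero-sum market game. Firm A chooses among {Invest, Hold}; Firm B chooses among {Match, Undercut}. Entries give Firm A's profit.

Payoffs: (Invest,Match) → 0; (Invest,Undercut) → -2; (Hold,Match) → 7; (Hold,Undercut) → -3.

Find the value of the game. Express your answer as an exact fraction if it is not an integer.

Row minima: Invest → -2, Hold → -3; maximin = -2.
Column maxima: Match → 7, Undercut → -2; minimax = -2.
Since maximin = minimax = -2, there is a saddle point and the value is -2.

-2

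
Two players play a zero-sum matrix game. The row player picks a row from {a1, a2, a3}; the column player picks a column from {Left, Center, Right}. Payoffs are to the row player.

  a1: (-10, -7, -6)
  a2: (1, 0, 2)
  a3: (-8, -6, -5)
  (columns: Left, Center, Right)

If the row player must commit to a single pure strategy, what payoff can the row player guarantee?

0

Row minima: a1 → -10, a2 → 0, a3 → -8.
The best of these is 0.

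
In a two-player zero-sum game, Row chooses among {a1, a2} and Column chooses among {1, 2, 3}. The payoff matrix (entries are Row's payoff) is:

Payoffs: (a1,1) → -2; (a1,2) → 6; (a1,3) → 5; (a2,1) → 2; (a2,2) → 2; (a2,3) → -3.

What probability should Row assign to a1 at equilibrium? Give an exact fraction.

Row minima: a1 → -2, a2 → -3; maximin = -2.
Column maxima: 1 → 2, 2 → 6, 3 → 5; minimax = 2.
-2 ≠ 2, so there is no saddle point; optimal play is mixed.
2 is strictly dominated by 3 (it gives Row strictly more in every row), so Column never plays it.
On the remaining 2×2 (a1, a2 vs 1, 3):
Let Row play a1 with probability p. Expected payoff against 1: (-2)p + 2(1−p) = −4p + 2; against 3: 5p + (-3)(1−p) = 8p − 3.
Setting these equal: −4p + 2 = 8p − 3 ⇒ −12p = -5 ⇒ p = 5/12, and the value is (-4)·(5/12) + 2 = 1/3.
For Column: with q = P(1), equating a1's and a2's payoffs gives −7q + 5 = 5q − 3 ⇒ q = 2/3.

5/12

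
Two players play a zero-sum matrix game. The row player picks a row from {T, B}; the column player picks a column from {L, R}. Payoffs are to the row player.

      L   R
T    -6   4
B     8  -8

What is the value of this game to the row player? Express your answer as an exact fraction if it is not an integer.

-8/13

Row minima: T → -6, B → -8; maximin = -6.
Column maxima: L → 8, R → 4; minimax = 4.
-6 ≠ 4, so there is no saddle point; optimal play is mixed.
Let the row player play T with probability p. Expected payoff against L: (-6)p + 8(1−p) = −14p + 8; against R: 4p + (-8)(1−p) = 12p − 8.
Setting these equal: −14p + 8 = 12p − 8 ⇒ −26p = -16 ⇒ p = 8/13, and the value is (-14)·(8/13) + 8 = -8/13.
For the column player: with q = P(L), equating T's and B's payoffs gives −10q + 4 = 16q − 8 ⇒ q = 6/13.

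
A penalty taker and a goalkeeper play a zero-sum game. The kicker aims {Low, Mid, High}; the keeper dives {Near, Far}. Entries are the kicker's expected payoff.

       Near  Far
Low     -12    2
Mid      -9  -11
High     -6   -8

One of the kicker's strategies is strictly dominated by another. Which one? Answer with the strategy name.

High gives a strictly higher payoff than Mid against every column: -6 > -9, -8 > -11.
So Mid is strictly dominated and the kicker never plays it.

Mid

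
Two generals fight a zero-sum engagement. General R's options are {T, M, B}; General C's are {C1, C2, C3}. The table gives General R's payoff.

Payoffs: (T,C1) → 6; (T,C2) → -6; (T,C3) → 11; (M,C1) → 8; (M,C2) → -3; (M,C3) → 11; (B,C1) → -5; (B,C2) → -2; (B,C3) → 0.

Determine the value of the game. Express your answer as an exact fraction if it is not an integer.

-31/14

Row minima: T → -6, M → -3, B → -5; maximin = -3.
Column maxima: C1 → 8, C2 → -2, C3 → 11; minimax = -2.
-3 ≠ -2, so there is no saddle point; optimal play is mixed.
C3 is strictly dominated by C1 (it gives General R strictly more in every row), so General C never plays it.
With C3 eliminated, T is strictly dominated by M (M gives General R strictly more in every remaining column), so General R never plays it.
On the remaining 2×2 (M, B vs C1, C2):
Let General R play M with probability p. Expected payoff against C1: 8p + (-5)(1−p) = 13p − 5; against C2: (-3)p + (-2)(1−p) = −p − 2.
Setting these equal: 13p − 5 = −p − 2 ⇒ 14p = 3 ⇒ p = 3/14, and the value is (13)·(3/14) − 5 = -31/14.
For General C: with q = P(C1), equating M's and B's payoffs gives 11q − 3 = −3q − 2 ⇒ q = 1/14.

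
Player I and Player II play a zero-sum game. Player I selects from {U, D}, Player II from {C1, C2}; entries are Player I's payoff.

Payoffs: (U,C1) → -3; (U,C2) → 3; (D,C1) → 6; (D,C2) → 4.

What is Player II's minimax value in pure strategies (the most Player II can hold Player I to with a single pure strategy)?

4

Column maxima: C1 → 6, C2 → 4.
The smallest of these is 4.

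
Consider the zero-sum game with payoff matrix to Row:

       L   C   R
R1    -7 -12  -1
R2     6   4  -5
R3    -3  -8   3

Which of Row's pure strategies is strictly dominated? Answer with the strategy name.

R1

R3 gives a strictly higher payoff than R1 against every column: -3 > -7, -8 > -12, 3 > -1.
So R1 is strictly dominated and Row never plays it.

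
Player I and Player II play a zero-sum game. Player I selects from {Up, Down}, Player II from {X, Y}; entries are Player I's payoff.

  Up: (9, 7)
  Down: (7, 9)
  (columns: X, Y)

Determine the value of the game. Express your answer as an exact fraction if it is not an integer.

8

Row minima: Up → 7, Down → 7; maximin = 7.
Column maxima: X → 9, Y → 9; minimax = 9.
7 ≠ 9, so there is no saddle point; optimal play is mixed.
Let Player I play Up with probability p. Expected payoff against X: 9p + 7(1−p) = 2p + 7; against Y: 7p + 9(1−p) = −2p + 9.
Setting these equal: 2p + 7 = −2p + 9 ⇒ 4p = 2 ⇒ p = 1/2, and the value is (2)·(1/2) + 7 = 8.
For Player II: with q = P(X), equating Up's and Down's payoffs gives 2q + 7 = −2q + 9 ⇒ q = 1/2.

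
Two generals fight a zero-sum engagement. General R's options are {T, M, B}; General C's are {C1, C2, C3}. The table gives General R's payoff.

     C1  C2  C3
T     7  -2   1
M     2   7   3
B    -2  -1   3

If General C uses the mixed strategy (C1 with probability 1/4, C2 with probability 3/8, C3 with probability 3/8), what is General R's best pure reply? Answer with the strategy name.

M

Expected payoff of T: (1/4)·7 + (3/8)·(-2) + (3/8)·1 = 11/8.
Expected payoff of M: (1/4)·2 + (3/8)·7 + (3/8)·3 = 17/4.
Expected payoff of B: (1/4)·(-2) + (3/8)·(-1) + (3/8)·3 = 1/4.
The largest is 17/4, so General R's best response is M.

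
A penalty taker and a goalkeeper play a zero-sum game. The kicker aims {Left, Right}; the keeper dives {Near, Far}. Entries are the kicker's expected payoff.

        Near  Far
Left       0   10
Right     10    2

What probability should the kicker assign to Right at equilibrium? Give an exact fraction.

Row minima: Left → 0, Right → 2; maximin = 2.
Column maxima: Near → 10, Far → 10; minimax = 10.
2 ≠ 10, so there is no saddle point; optimal play is mixed.
Let the kicker play Left with probability p. Expected payoff against Near: 0p + 10(1−p) = −10p + 10; against Far: 10p + 2(1−p) = 8p + 2.
Setting these equal: −10p + 10 = 8p + 2 ⇒ −18p = -8 ⇒ p = 4/9, and the value is (-10)·(4/9) + 10 = 50/9.
For the keeper: with q = P(Near), equating Left's and Right's payoffs gives −10q + 10 = 8q + 2 ⇒ q = 4/9.

5/9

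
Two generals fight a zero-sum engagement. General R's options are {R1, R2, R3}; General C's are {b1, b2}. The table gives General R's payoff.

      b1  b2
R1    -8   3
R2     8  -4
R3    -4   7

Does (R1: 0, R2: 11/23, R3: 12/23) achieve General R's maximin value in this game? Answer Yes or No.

Yes

Against b1 this mix gives (11/23)·8 + (12/23)·(-4) = 40/23.
Against b2 this mix gives (11/23)·(-4) + (12/23)·7 = 40/23.
All of General C's active replies (b1, b2) yield 40/23, and no column does worse for General R. The mix makes General C indifferent and guarantees 40/23, so it is optimal.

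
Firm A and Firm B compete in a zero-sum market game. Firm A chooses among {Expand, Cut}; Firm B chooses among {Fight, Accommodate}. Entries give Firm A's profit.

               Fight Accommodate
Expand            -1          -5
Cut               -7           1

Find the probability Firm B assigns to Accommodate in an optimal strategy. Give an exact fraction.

Row minima: Expand → -5, Cut → -7; maximin = -5.
Column maxima: Fight → -1, Accommodate → 1; minimax = -1.
-5 ≠ -1, so there is no saddle point; optimal play is mixed.
Let Firm A play Expand with probability p. Expected payoff against Fight: (-1)p + (-7)(1−p) = 6p − 7; against Accommodate: (-5)p + 1(1−p) = −6p + 1.
Setting these equal: 6p − 7 = −6p + 1 ⇒ 12p = 8 ⇒ p = 2/3, and the value is (6)·(2/3) − 7 = -3.
For Firm B: with q = P(Fight), equating Expand's and Cut's payoffs gives 4q − 5 = −8q + 1 ⇒ q = 1/2.

1/2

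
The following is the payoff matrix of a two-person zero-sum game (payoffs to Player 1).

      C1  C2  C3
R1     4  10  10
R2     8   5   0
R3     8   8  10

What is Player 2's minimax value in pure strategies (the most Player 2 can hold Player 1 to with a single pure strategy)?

Column maxima: C1 → 8, C2 → 10, C3 → 10.
The smallest of these is 8.

8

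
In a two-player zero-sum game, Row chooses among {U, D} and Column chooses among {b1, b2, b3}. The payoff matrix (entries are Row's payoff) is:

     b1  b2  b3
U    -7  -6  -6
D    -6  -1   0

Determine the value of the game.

Row minima: U → -7, D → -6; maximin = -6.
Column maxima: b1 → -6, b2 → -1, b3 → 0; minimax = -6.
Since maximin = minimax = -6, there is a saddle point and the value is -6.

-6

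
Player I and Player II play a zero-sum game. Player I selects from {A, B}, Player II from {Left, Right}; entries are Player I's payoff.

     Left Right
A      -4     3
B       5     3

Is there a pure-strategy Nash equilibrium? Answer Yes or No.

Yes

Row minima: A → -4, B → 3; maximin = 3.
Column maxima: Left → 5, Right → 3; minimax = 3.
maximin = minimax = 3, so a saddle point exists.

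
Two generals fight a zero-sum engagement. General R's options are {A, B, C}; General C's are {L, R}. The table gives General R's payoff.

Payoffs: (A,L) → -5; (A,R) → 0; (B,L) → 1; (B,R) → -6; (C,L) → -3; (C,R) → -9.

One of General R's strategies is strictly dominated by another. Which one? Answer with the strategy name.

B gives a strictly higher payoff than C against every column: 1 > -3, -6 > -9.
So C is strictly dominated and General R never plays it.

C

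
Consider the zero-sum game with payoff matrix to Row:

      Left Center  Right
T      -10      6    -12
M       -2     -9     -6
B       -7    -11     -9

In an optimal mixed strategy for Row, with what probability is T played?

Row minima: T → -12, M → -9, B → -11; maximin = -9.
Column maxima: Left → -2, Center → 6, Right → -6; minimax = -6.
-9 ≠ -6, so there is no saddle point; optimal play is mixed.
B is strictly dominated by M, so Row never plays it.
Left is strictly dominated by Right (it gives Row strictly more in every row), so Column never plays it.
On the remaining 2×2 (T, M vs Center, Right):
Let Row play T with probability p. Expected payoff against Center: 6p + (-9)(1−p) = 15p − 9; against Right: (-12)p + (-6)(1−p) = −6p − 6.
Setting these equal: 15p − 9 = −6p − 6 ⇒ 21p = 3 ⇒ p = 1/7, and the value is (15)·(1/7) − 9 = -48/7.
For Column: with q = P(Center), equating T's and M's payoffs gives 18q − 12 = −3q − 6 ⇒ q = 2/7.

1/7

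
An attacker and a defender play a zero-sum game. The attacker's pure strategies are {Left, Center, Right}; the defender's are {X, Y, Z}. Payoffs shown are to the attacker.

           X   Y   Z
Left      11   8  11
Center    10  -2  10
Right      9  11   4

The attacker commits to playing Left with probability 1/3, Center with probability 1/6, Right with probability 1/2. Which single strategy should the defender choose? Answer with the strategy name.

Z

If the defender plays X, the attacker's expected payoff is (1/3)·11 + (1/6)·10 + (1/2)·9 = 59/6.
If the defender plays Y, the attacker's expected payoff is (1/3)·8 + (1/6)·(-2) + (1/2)·11 = 47/6.
If the defender plays Z, the attacker's expected payoff is (1/3)·11 + (1/6)·10 + (1/2)·4 = 22/3.
The defender minimizes the attacker's payoff; the smallest is 22/3, so the best response is Z.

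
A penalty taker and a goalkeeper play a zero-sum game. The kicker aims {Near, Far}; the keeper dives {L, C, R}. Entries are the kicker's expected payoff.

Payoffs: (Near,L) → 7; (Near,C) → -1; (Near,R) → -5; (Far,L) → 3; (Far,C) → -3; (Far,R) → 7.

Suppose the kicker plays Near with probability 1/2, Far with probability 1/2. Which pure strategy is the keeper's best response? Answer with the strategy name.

C

If the keeper plays L, the kicker's expected payoff is (1/2)·7 + (1/2)·3 = 5.
If the keeper plays C, the kicker's expected payoff is (1/2)·(-1) + (1/2)·(-3) = -2.
If the keeper plays R, the kicker's expected payoff is (1/2)·(-5) + (1/2)·7 = 1.
The keeper minimizes the kicker's payoff; the smallest is -2, so the best response is C.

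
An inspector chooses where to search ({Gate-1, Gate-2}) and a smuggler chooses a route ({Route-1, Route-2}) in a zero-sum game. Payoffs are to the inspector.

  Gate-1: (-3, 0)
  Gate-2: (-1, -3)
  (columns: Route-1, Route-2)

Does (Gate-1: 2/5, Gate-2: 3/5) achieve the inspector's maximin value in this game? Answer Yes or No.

Yes

Against Route-1 this mix gives (2/5)·(-3) + (3/5)·(-1) = -9/5.
Against Route-2 this mix gives (2/5)·0 + (3/5)·(-3) = -9/5.
All of the smuggler's active replies (Route-1, Route-2) yield -9/5, and no column does worse for the inspector. The mix makes the smuggler indifferent and guarantees -9/5, so it is optimal.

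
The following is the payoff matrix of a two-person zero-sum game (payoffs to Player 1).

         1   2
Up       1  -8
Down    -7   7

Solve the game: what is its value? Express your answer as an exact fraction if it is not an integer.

Row minima: Up → -8, Down → -7; maximin = -7.
Column maxima: 1 → 1, 2 → 7; minimax = 1.
-7 ≠ 1, so there is no saddle point; optimal play is mixed.
Let Player 1 play Up with probability p. Expected payoff against 1: 1p + (-7)(1−p) = 8p − 7; against 2: (-8)p + 7(1−p) = −15p + 7.
Setting these equal: 8p − 7 = −15p + 7 ⇒ 23p = 14 ⇒ p = 14/23, and the value is (8)·(14/23) − 7 = -49/23.
For Player 2: with q = P(1), equating Up's and Down's payoffs gives 9q − 8 = −14q + 7 ⇒ q = 15/23.

-49/23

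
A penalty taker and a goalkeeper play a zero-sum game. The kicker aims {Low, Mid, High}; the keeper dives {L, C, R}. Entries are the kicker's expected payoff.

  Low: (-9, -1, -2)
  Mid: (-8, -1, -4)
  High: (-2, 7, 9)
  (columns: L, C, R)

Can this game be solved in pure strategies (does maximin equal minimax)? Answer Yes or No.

Yes

Row minima: Low → -9, Mid → -8, High → -2; maximin = -2.
Column maxima: L → -2, C → 7, R → 9; minimax = -2.
maximin = minimax = -2, so a saddle point exists.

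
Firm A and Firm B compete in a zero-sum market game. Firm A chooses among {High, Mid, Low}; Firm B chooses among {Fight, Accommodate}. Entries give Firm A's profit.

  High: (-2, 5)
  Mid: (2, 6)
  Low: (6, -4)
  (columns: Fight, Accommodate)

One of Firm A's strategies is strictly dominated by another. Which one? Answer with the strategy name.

High

Mid gives a strictly higher payoff than High against every column: 2 > -2, 6 > 5.
So High is strictly dominated and Firm A never plays it.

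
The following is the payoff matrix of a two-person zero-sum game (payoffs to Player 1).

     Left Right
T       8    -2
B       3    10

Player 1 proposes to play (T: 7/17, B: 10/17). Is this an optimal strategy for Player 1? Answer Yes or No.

Against Left this mix gives (7/17)·8 + (10/17)·3 = 86/17.
Against Right this mix gives (7/17)·(-2) + (10/17)·10 = 86/17.
All of Player 2's active replies (Left, Right) yield 86/17, and no column does worse for Player 1. The mix makes Player 2 indifferent and guarantees 86/17, so it is optimal.

Yes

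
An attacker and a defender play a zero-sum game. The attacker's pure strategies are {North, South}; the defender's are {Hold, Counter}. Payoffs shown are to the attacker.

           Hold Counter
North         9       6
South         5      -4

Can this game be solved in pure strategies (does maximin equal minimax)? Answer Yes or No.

Row minima: North → 6, South → -4; maximin = 6.
Column maxima: Hold → 9, Counter → 6; minimax = 6.
maximin = minimax = 6, so a saddle point exists.

Yes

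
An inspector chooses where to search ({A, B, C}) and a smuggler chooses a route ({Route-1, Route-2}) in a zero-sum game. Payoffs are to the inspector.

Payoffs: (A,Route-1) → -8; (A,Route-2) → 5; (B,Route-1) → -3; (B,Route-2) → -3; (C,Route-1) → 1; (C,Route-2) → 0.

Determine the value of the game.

5/14

Row minima: A → -8, B → -3, C → 0; maximin = 0.
Column maxima: Route-1 → 1, Route-2 → 5; minimax = 1.
0 ≠ 1, so there is no saddle point; optimal play is mixed.
B is strictly dominated by C, so the inspector never plays it.
On the remaining 2×2 (A, C vs Route-1, Route-2):
Let the inspector play A with probability p. Expected payoff against Route-1: (-8)p + 1(1−p) = −9p + 1; against Route-2: 5p + 0(1−p) = 5p.
Setting these equal: −9p + 1 = 5p ⇒ −14p = -1 ⇒ p = 1/14, and the value is (-9)·(1/14) + 1 = 5/14.
For the smuggler: with q = P(Route-1), equating A's and C's payoffs gives −13q + 5 = q ⇒ q = 5/14.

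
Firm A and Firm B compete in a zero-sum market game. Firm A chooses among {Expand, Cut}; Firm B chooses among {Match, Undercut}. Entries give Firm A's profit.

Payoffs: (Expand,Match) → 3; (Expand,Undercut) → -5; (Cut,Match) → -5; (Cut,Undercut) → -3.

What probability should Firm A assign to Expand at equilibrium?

Row minima: Expand → -5, Cut → -5; maximin = -5.
Column maxima: Match → 3, Undercut → -3; minimax = -3.
-5 ≠ -3, so there is no saddle point; optimal play is mixed.
Let Firm A play Expand with probability p. Expected payoff against Match: 3p + (-5)(1−p) = 8p − 5; against Undercut: (-5)p + (-3)(1−p) = −2p − 3.
Setting these equal: 8p − 5 = −2p − 3 ⇒ 10p = 2 ⇒ p = 1/5, and the value is (8)·(1/5) − 5 = -17/5.
For Firm B: with q = P(Match), equating Expand's and Cut's payoffs gives 8q − 5 = −2q − 3 ⇒ q = 1/5.

1/5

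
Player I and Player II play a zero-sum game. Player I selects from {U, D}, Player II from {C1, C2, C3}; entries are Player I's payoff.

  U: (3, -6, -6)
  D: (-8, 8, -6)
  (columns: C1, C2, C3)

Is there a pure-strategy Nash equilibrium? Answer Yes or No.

Row minima: U → -6, D → -8; maximin = -6.
Column maxima: C1 → 3, C2 → 8, C3 → -6; minimax = -6.
maximin = minimax = -6, so a saddle point exists.

Yes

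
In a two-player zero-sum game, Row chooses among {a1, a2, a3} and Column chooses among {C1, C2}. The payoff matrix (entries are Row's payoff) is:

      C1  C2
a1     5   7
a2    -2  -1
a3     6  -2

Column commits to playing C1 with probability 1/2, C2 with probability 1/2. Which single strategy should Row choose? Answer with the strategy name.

Expected payoff of a1: (1/2)·5 + (1/2)·7 = 6.
Expected payoff of a2: (1/2)·(-2) + (1/2)·(-1) = -3/2.
Expected payoff of a3: (1/2)·6 + (1/2)·(-2) = 2.
The largest is 6, so Row's best response is a1.

a1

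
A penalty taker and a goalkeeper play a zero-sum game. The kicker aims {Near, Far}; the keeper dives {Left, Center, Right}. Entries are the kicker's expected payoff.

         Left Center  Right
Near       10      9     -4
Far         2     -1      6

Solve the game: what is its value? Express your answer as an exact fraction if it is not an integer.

Row minima: Near → -4, Far → -1; maximin = -1.
Column maxima: Left → 10, Center → 9, Right → 6; minimax = 6.
-1 ≠ 6, so there is no saddle point; optimal play is mixed.
Left is strictly dominated by Center (it gives the kicker strictly more in every row), so the keeper never plays it.
On the remaining 2×2 (Near, Far vs Center, Right):
Let the kicker play Near with probability p. Expected payoff against Center: 9p + (-1)(1−p) = 10p − 1; against Right: (-4)p + 6(1−p) = −10p + 6.
Setting these equal: 10p − 1 = −10p + 6 ⇒ 20p = 7 ⇒ p = 7/20, and the value is (10)·(7/20) − 1 = 5/2.
For the keeper: with q = P(Center), equating Near's and Far's payoffs gives 13q − 4 = −7q + 6 ⇒ q = 1/2.

5/2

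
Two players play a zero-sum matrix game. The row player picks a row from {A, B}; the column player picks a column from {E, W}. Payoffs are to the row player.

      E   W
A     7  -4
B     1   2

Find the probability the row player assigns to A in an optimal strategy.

Row minima: A → -4, B → 1; maximin = 1.
Column maxima: E → 7, W → 2; minimax = 2.
1 ≠ 2, so there is no saddle point; optimal play is mixed.
Let the row player play A with probability p. Expected payoff against E: 7p + 1(1−p) = 6p + 1; against W: (-4)p + 2(1−p) = −6p + 2.
Setting these equal: 6p + 1 = −6p + 2 ⇒ 12p = 1 ⇒ p = 1/12, and the value is (6)·(1/12) + 1 = 3/2.
For the column player: with q = P(E), equating A's and B's payoffs gives 11q − 4 = −q + 2 ⇒ q = 1/2.

1/12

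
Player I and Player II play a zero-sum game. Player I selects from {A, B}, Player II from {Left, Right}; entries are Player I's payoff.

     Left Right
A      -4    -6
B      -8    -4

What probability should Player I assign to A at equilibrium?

Row minima: A → -6, B → -8; maximin = -6.
Column maxima: Left → -4, Right → -4; minimax = -4.
-6 ≠ -4, so there is no saddle point; optimal play is mixed.
Let Player I play A with probability p. Expected payoff against Left: (-4)p + (-8)(1−p) = 4p − 8; against Right: (-6)p + (-4)(1−p) = −2p − 4.
Setting these equal: 4p − 8 = −2p − 4 ⇒ 6p = 4 ⇒ p = 2/3, and the value is (4)·(2/3) − 8 = -16/3.
For Player II: with q = P(Left), equating A's and B's payoffs gives 2q − 6 = −4q − 4 ⇒ q = 1/3.

2/3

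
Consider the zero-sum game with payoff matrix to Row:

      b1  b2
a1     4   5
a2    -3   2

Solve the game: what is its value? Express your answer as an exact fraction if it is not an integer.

4

Row minima: a1 → 4, a2 → -3; maximin = 4.
Column maxima: b1 → 4, b2 → 5; minimax = 4.
Since maximin = minimax = 4, there is a saddle point and the value is 4.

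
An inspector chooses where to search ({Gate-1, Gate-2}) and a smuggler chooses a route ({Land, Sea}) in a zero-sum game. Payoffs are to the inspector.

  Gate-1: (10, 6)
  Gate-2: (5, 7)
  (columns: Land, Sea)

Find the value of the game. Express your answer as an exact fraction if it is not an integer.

20/3

Row minima: Gate-1 → 6, Gate-2 → 5; maximin = 6.
Column maxima: Land → 10, Sea → 7; minimax = 7.
6 ≠ 7, so there is no saddle point; optimal play is mixed.
Let the inspector play Gate-1 with probability p. Expected payoff against Land: 10p + 5(1−p) = 5p + 5; against Sea: 6p + 7(1−p) = −p + 7.
Setting these equal: 5p + 5 = −p + 7 ⇒ 6p = 2 ⇒ p = 1/3, and the value is (5)·(1/3) + 5 = 20/3.
For the smuggler: with q = P(Land), equating Gate-1's and Gate-2's payoffs gives 4q + 6 = −2q + 7 ⇒ q = 1/6.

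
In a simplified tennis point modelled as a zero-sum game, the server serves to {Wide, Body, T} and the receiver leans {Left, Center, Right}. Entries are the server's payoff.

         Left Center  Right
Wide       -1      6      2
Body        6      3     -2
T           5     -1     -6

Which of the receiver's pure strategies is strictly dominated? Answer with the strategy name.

Center

Right holds the server's payoff strictly below Center in every row: 2 < 6, -2 < 3, -6 < -1.
So Center is strictly dominated for the receiver.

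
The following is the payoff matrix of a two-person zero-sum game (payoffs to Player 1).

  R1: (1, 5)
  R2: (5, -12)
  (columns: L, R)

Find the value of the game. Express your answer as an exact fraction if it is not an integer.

Row minima: R1 → 1, R2 → -12; maximin = 1.
Column maxima: L → 5, R → 5; minimax = 5.
1 ≠ 5, so there is no saddle point; optimal play is mixed.
Let Player 1 play R1 with probability p. Expected payoff against L: 1p + 5(1−p) = −4p + 5; against R: 5p + (-12)(1−p) = 17p − 12.
Setting these equal: −4p + 5 = 17p − 12 ⇒ −21p = -17 ⇒ p = 17/21, and the value is (-4)·(17/21) + 5 = 37/21.
For Player 2: with q = P(L), equating R1's and R2's payoffs gives −4q + 5 = 17q − 12 ⇒ q = 17/21.

37/21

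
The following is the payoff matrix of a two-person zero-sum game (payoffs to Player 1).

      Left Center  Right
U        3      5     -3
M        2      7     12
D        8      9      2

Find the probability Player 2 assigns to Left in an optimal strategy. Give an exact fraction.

5/8

Row minima: U → -3, M → 2, D → 2; maximin = 2.
Column maxima: Left → 8, Center → 9, Right → 12; minimax = 8.
2 ≠ 8, so there is no saddle point; optimal play is mixed.
U is strictly dominated by D, so Player 1 never plays it.
Center is strictly dominated by Left (it gives Player 1 strictly more in every row), so Player 2 never plays it.
On the remaining 2×2 (M, D vs Left, Right):
Let Player 1 play M with probability p. Expected payoff against Left: 2p + 8(1−p) = −6p + 8; against Right: 12p + 2(1−p) = 10p + 2.
Setting these equal: −6p + 8 = 10p + 2 ⇒ −16p = -6 ⇒ p = 3/8, and the value is (-6)·(3/8) + 8 = 23/4.
For Player 2: with q = P(Left), equating M's and D's payoffs gives −10q + 12 = 6q + 2 ⇒ q = 5/8.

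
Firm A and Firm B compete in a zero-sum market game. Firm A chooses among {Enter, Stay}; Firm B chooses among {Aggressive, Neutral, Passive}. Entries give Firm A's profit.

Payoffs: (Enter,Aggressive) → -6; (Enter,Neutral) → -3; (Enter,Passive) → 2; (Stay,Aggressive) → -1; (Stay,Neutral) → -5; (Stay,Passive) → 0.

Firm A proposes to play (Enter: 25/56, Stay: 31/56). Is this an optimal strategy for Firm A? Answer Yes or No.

No

Against Aggressive this mix gives (25/56)·(-6) + (31/56)·(-1) = -181/56.
Against Neutral this mix gives (25/56)·(-3) + (31/56)·(-5) = -115/28.
Against Passive this mix gives (25/56)·2 + (31/56)·0 = 25/28.
Firm B will play Neutral, holding Firm A to -115/28. Shifting weight toward the row that does better against Neutral would raise this floor (the equalizing mix achieves -27/7 against both Neutral and Aggressive), so the proposed strategy is not optimal.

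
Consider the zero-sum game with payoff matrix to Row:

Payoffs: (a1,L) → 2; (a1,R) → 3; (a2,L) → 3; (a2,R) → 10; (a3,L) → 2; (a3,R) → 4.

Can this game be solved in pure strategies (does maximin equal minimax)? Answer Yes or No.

Row minima: a1 → 2, a2 → 3, a3 → 2; maximin = 3.
Column maxima: L → 3, R → 10; minimax = 3.
maximin = minimax = 3, so a saddle point exists.

Yes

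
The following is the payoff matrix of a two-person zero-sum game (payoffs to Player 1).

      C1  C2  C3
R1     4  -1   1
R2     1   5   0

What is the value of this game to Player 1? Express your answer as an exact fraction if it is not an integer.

Row minima: R1 → -1, R2 → 0; maximin = 0.
Column maxima: C1 → 4, C2 → 5, C3 → 1; minimax = 1.
0 ≠ 1, so there is no saddle point; optimal play is mixed.
C1 is strictly dominated by C3 (it gives Player 1 strictly more in every row), so Player 2 never plays it.
On the remaining 2×2 (R1, R2 vs C2, C3):
Let Player 1 play R1 with probability p. Expected payoff against C2: (-1)p + 5(1−p) = −6p + 5; against C3: 1p + 0(1−p) = p.
Setting these equal: −6p + 5 = p ⇒ −7p = -5 ⇒ p = 5/7, and the value is (-6)·(5/7) + 5 = 5/7.
For Player 2: with q = P(C2), equating R1's and R2's payoffs gives −2q + 1 = 5q ⇒ q = 1/7.

5/7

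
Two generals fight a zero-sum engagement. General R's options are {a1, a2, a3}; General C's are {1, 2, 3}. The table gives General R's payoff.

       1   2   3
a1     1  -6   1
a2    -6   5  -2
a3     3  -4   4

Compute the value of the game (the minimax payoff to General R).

-1/2

Row minima: a1 → -6, a2 → -6, a3 → -4; maximin = -4.
Column maxima: 1 → 3, 2 → 5, 3 → 4; minimax = 3.
-4 ≠ 3, so there is no saddle point; optimal play is mixed.
a1 is strictly dominated by a3, so General R never plays it.
With a1 eliminated, 3 is strictly dominated by 1 (it gives General R strictly more in every remaining row), so General C never plays it.
On the remaining 2×2 (a2, a3 vs 1, 2):
Let General R play a2 with probability p. Expected payoff against 1: (-6)p + 3(1−p) = −9p + 3; against 2: 5p + (-4)(1−p) = 9p − 4.
Setting these equal: −9p + 3 = 9p − 4 ⇒ −18p = -7 ⇒ p = 7/18, and the value is (-9)·(7/18) + 3 = -1/2.
For General C: with q = P(1), equating a2's and a3's payoffs gives −11q + 5 = 7q − 4 ⇒ q = 1/2.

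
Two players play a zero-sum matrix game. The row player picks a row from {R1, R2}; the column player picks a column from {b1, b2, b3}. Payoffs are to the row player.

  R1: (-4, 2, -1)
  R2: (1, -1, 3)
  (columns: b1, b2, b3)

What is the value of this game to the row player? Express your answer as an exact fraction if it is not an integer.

-1/4

Row minima: R1 → -4, R2 → -1; maximin = -1.
Column maxima: b1 → 1, b2 → 2, b3 → 3; minimax = 1.
-1 ≠ 1, so there is no saddle point; optimal play is mixed.
b3 is strictly dominated by b1 (it gives the row player strictly more in every row), so the column player never plays it.
On the remaining 2×2 (R1, R2 vs b1, b2):
Let the row player play R1 with probability p. Expected payoff against b1: (-4)p + 1(1−p) = −5p + 1; against b2: 2p + (-1)(1−p) = 3p − 1.
Setting these equal: −5p + 1 = 3p − 1 ⇒ −8p = -2 ⇒ p = 1/4, and the value is (-5)·(1/4) + 1 = -1/4.
For the column player: with q = P(b1), equating R1's and R2's payoffs gives −6q + 2 = 2q − 1 ⇒ q = 3/8.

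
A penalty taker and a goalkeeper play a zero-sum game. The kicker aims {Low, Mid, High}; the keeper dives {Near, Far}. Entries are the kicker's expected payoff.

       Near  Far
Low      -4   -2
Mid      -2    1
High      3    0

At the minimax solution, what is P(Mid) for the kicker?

Row minima: Low → -4, Mid → -2, High → 0; maximin = 0.
Column maxima: Near → 3, Far → 1; minimax = 1.
0 ≠ 1, so there is no saddle point; optimal play is mixed.
Low is strictly dominated by Mid, so the kicker never plays it.
On the remaining 2×2 (Mid, High vs Near, Far):
Let the kicker play Mid with probability p. Expected payoff against Near: (-2)p + 3(1−p) = −5p + 3; against Far: 1p + 0(1−p) = p.
Setting these equal: −5p + 3 = p ⇒ −6p = -3 ⇒ p = 1/2, and the value is (-5)·(1/2) + 3 = 1/2.
For the keeper: with q = P(Near), equating Mid's and High's payoffs gives −3q + 1 = 3q ⇒ q = 1/6.

1/2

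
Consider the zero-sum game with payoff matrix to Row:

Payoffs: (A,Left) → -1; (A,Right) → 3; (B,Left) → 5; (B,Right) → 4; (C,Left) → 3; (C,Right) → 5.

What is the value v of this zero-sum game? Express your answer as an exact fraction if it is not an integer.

Row minima: A → -1, B → 4, C → 3; maximin = 4.
Column maxima: Left → 5, Right → 5; minimax = 5.
4 ≠ 5, so there is no saddle point; optimal play is mixed.
A is strictly dominated by B, so Row never plays it.
On the remaining 2×2 (B, C vs Left, Right):
Let Row play B with probability p. Expected payoff against Left: 5p + 3(1−p) = 2p + 3; against Right: 4p + 5(1−p) = −p + 5.
Setting these equal: 2p + 3 = −p + 5 ⇒ 3p = 2 ⇒ p = 2/3, and the value is (2)·(2/3) + 3 = 13/3.
For Column: with q = P(Left), equating B's and C's payoffs gives q + 4 = −2q + 5 ⇒ q = 1/3.

13/3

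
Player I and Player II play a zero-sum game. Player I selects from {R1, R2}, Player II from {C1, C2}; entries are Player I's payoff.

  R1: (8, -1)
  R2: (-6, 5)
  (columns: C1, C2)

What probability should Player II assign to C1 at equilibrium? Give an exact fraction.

Row minima: R1 → -1, R2 → -6; maximin = -1.
Column maxima: C1 → 8, C2 → 5; minimax = 5.
-1 ≠ 5, so there is no saddle point; optimal play is mixed.
Let Player I play R1 with probability p. Expected payoff against C1: 8p + (-6)(1−p) = 14p − 6; against C2: (-1)p + 5(1−p) = −6p + 5.
Setting these equal: 14p − 6 = −6p + 5 ⇒ 20p = 11 ⇒ p = 11/20, and the value is (14)·(11/20) − 6 = 17/10.
For Player II: with q = P(C1), equating R1's and R2's payoffs gives 9q − 1 = −11q + 5 ⇒ q = 3/10.

3/10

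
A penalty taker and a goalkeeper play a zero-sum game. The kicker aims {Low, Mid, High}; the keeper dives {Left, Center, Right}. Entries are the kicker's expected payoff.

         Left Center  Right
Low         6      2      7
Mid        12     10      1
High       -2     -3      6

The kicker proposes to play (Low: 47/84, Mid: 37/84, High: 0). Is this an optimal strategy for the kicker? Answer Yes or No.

No

Against Left this mix gives (47/84)·6 + (37/84)·12 = 121/14.
Against Center this mix gives (47/84)·2 + (37/84)·10 = 116/21.
Against Right this mix gives (47/84)·7 + (37/84)·1 = 61/14.
The keeper will play Right, holding the kicker to 61/14. Shifting weight toward the row that does better against Right would raise this floor (the equalizing mix achieves 34/7 against both Right and Center), so the proposed strategy is not optimal.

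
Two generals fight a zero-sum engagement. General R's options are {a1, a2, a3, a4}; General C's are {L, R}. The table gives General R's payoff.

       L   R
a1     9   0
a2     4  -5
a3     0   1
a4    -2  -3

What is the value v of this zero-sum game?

9/10

Row minima: a1 → 0, a2 → -5, a3 → 0, a4 → -3; maximin = 0.
Column maxima: L → 9, R → 1; minimax = 1.
0 ≠ 1, so there is no saddle point; optimal play is mixed.
a2 is strictly dominated by a1, so General R never plays it.
a4 is strictly dominated by a1, so General R never plays it.
On the remaining 2×2 (a1, a3 vs L, R):
Let General R play a1 with probability p. Expected payoff against L: 9p + 0(1−p) = 9p; against R: 0p + 1(1−p) = −p + 1.
Setting these equal: 9p = −p + 1 ⇒ 10p = 1 ⇒ p = 1/10, and the value is (9)·(1/10) = 9/10.
For General C: with q = P(L), equating a1's and a3's payoffs gives 9q = −q + 1 ⇒ q = 1/10.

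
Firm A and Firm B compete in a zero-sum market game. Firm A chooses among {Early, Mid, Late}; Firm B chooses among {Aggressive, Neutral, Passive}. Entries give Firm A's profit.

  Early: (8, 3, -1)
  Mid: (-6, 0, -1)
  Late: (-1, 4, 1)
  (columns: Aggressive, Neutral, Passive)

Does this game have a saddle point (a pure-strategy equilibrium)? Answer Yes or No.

Row minima: Early → -1, Mid → -6, Late → -1; maximin = -1.
Column maxima: Aggressive → 8, Neutral → 4, Passive → 1; minimax = 1.
-1 ≠ 1, so no pure-strategy equilibrium exists.

No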